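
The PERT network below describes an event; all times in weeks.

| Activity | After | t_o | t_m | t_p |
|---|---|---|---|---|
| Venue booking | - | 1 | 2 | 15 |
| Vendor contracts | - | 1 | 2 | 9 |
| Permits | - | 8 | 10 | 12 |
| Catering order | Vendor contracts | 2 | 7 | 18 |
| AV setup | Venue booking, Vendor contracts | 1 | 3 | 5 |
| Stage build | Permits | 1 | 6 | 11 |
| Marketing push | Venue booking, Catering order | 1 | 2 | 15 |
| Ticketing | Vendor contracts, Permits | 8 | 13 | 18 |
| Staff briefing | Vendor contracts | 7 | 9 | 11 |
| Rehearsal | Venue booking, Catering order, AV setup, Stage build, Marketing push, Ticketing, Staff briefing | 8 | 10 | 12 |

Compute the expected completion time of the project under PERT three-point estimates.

te_Venue booking = (1 + 4·2 + 15)/6 = 24/6 = 4
te_Vendor contracts = (1 + 4·2 + 9)/6 = 18/6 = 3
te_Permits = (8 + 4·10 + 12)/6 = 60/6 = 10
te_Catering order = (2 + 4·7 + 18)/6 = 48/6 = 8
te_AV setup = (1 + 4·3 + 5)/6 = 18/6 = 3
te_Stage build = (1 + 4·6 + 11)/6 = 36/6 = 6
te_Marketing push = (1 + 4·2 + 15)/6 = 24/6 = 4
te_Ticketing = (8 + 4·13 + 18)/6 = 78/6 = 13
te_Staff briefing = (7 + 4·9 + 11)/6 = 54/6 = 9
te_Rehearsal = (8 + 4·10 + 12)/6 = 60/6 = 10

Forward pass:
ES_Venue booking = 0; EF_Venue booking = 4
ES_Vendor contracts = 0; EF_Vendor contracts = 3
ES_Permits = 0; EF_Permits = 10
ES_Catering order = 3; EF_Catering order = 3+8 = 11
ES_AV setup = max(EF_Venue booking=4, EF_Vendor contracts=3) = 4; EF_AV setup = 4+3 = 7
ES_Stage build = 10; EF_Stage build = 10+6 = 16
ES_Marketing push = max(EF_Venue booking=4, EF_Catering order=11) = 11; EF_Marketing push = 11+4 = 15
ES_Ticketing = max(EF_Vendor contracts=3, EF_Permits=10) = 10; EF_Ticketing = 10+13 = 23
ES_Staff briefing = 3; EF_Staff briefing = 3+9 = 12
ES_Rehearsal = max(EF_Venue booking=4, EF_Catering order=11, EF_AV setup=7, EF_Stage build=16, EF_Marketing push=15, EF_Ticketing=23, EF_Staff briefing=12) = 23; EF_Rehearsal = 23+10 = 33
Expected project duration μ = 33 weeks. Critical path: Permits → Ticketing → Rehearsal.

33 weeks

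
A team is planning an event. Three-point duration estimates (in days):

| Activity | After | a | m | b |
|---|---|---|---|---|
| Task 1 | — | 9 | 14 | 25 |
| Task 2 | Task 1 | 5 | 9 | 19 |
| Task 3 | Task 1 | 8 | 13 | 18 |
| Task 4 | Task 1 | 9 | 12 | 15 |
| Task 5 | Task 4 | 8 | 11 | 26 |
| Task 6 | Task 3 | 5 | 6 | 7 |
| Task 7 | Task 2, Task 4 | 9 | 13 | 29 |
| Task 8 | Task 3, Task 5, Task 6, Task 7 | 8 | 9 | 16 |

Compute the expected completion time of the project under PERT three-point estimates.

52 days

te_Task 1 = (9 + 4·14 + 25)/6 = 90/6 = 15
te_Task 2 = (5 + 4·9 + 19)/6 = 60/6 = 10
te_Task 3 = (8 + 4·13 + 18)/6 = 78/6 = 13
te_Task 4 = (9 + 4·12 + 15)/6 = 72/6 = 12
te_Task 5 = (8 + 4·11 + 26)/6 = 78/6 = 13
te_Task 6 = (5 + 4·6 + 7)/6 = 36/6 = 6
te_Task 7 = (9 + 4·13 + 29)/6 = 90/6 = 15
te_Task 8 = (8 + 4·9 + 16)/6 = 60/6 = 10

Forward pass:
ES_Task 1 = 0; EF_Task 1 = 15
ES_Task 2 = 15; EF_Task 2 = 15+10 = 25
ES_Task 3 = 15; EF_Task 3 = 15+13 = 28
ES_Task 4 = 15; EF_Task 4 = 15+12 = 27
ES_Task 5 = 27; EF_Task 5 = 27+13 = 40
ES_Task 6 = 28; EF_Task 6 = 28+6 = 34
ES_Task 7 = max(EF_Task 2=25, EF_Task 4=27) = 27; EF_Task 7 = 27+15 = 42
ES_Task 8 = max(EF_Task 3=28, EF_Task 5=40, EF_Task 6=34, EF_Task 7=42) = 42; EF_Task 8 = 42+10 = 52
Expected project duration μ = 52 days. Critical path: Task 1 → Task 4 → Task 7 → Task 8.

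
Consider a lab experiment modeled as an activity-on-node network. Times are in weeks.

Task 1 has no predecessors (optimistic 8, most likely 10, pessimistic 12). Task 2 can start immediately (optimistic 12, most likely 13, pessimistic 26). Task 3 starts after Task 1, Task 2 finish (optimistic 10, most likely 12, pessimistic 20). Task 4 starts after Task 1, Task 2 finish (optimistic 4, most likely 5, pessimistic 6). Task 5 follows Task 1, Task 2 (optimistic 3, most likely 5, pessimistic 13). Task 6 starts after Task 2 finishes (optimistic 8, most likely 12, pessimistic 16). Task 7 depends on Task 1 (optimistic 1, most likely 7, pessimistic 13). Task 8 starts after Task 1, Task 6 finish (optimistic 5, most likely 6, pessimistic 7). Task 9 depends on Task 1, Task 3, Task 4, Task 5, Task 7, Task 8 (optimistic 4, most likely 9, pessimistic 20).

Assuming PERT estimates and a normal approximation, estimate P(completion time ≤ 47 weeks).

0.854

te_Task 1 = (8 + 4·10 + 12)/6 = 60/6 = 10; σ²_Task 1 = ((12−8)/6)² = 0.444
te_Task 2 = (12 + 4·13 + 26)/6 = 90/6 = 15; σ²_Task 2 = ((26−12)/6)² = 5.444
te_Task 3 = (10 + 4·12 + 20)/6 = 78/6 = 13; σ²_Task 3 = ((20−10)/6)² = 2.778
te_Task 4 = (4 + 4·5 + 6)/6 = 30/6 = 5; σ²_Task 4 = ((6−4)/6)² = 0.111
te_Task 5 = (3 + 4·5 + 13)/6 = 36/6 = 6; σ²_Task 5 = ((13−3)/6)² = 2.778
te_Task 6 = (8 + 4·12 + 16)/6 = 72/6 = 12; σ²_Task 6 = ((16−8)/6)² = 1.778
te_Task 7 = (1 + 4·7 + 13)/6 = 42/6 = 7; σ²_Task 7 = ((13−1)/6)² = 4.000
te_Task 8 = (5 + 4·6 + 7)/6 = 36/6 = 6; σ²_Task 8 = ((7−5)/6)² = 0.111
te_Task 9 = (4 + 4·9 + 20)/6 = 60/6 = 10; σ²_Task 9 = ((20−4)/6)² = 7.111

Forward pass:
ES_Task 1 = 0; EF_Task 1 = 10
ES_Task 2 = 0; EF_Task 2 = 15
ES_Task 3 = max(EF_Task 1=10, EF_Task 2=15) = 15; EF_Task 3 = 15+13 = 28
ES_Task 4 = max(EF_Task 1=10, EF_Task 2=15) = 15; EF_Task 4 = 15+5 = 20
ES_Task 5 = max(EF_Task 1=10, EF_Task 2=15) = 15; EF_Task 5 = 15+6 = 21
ES_Task 6 = 15; EF_Task 6 = 15+12 = 27
ES_Task 7 = 10; EF_Task 7 = 10+7 = 17
ES_Task 8 = max(EF_Task 1=10, EF_Task 6=27) = 27; EF_Task 8 = 27+6 = 33
ES_Task 9 = max(EF_Task 1=10, EF_Task 3=28, EF_Task 4=20, EF_Task 5=21, EF_Task 7=17, EF_Task 8=33) = 33; EF_Task 9 = 33+10 = 43
Expected project duration μ = 43 weeks. Critical path: Task 2 → Task 6 → Task 8 → Task 9.

Variance along critical path = 5.444 + 1.778 + 0.111 + 7.111 = 14.444; σ = √14.444 = 3.801 weeks.
Z = (47 − 43) / 3.801 = 1.052
P(T ≤ 47) = Φ(1.052) ≈ 0.854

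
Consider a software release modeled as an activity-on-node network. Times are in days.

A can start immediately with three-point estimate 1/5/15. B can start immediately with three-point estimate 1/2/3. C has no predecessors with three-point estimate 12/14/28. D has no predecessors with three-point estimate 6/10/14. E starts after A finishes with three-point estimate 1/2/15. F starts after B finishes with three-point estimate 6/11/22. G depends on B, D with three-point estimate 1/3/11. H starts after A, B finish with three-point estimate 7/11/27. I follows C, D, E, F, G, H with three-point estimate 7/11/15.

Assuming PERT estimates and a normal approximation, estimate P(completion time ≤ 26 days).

te_A = (1 + 4·5 + 15)/6 = 36/6 = 6; σ²_A = ((15−1)/6)² = 5.444
te_B = (1 + 4·2 + 3)/6 = 12/6 = 2; σ²_B = ((3−1)/6)² = 0.111
te_C = (12 + 4·14 + 28)/6 = 96/6 = 16; σ²_C = ((28−12)/6)² = 7.111
te_D = (6 + 4·10 + 14)/6 = 60/6 = 10; σ²_D = ((14−6)/6)² = 1.778
te_E = (1 + 4·2 + 15)/6 = 24/6 = 4; σ²_E = ((15−1)/6)² = 5.444
te_F = (6 + 4·11 + 22)/6 = 72/6 = 12; σ²_F = ((22−6)/6)² = 7.111
te_G = (1 + 4·3 + 11)/6 = 24/6 = 4; σ²_G = ((11−1)/6)² = 2.778
te_H = (7 + 4·11 + 27)/6 = 78/6 = 13; σ²_H = ((27−7)/6)² = 11.111
te_I = (7 + 4·11 + 15)/6 = 66/6 = 11; σ²_I = ((15−7)/6)² = 1.778

Forward pass:
ES_A = 0; EF_A = 6
ES_B = 0; EF_B = 2
ES_C = 0; EF_C = 16
ES_D = 0; EF_D = 10
ES_E = 6; EF_E = 6+4 = 10
ES_F = 2; EF_F = 2+12 = 14
ES_G = max(EF_B=2, EF_D=10) = 10; EF_G = 10+4 = 14
ES_H = max(EF_A=6, EF_B=2) = 6; EF_H = 6+13 = 19
ES_I = max(EF_C=16, EF_D=10, EF_E=10, EF_F=14, EF_G=14, EF_H=19) = 19; EF_I = 19+11 = 30
Expected project duration μ = 30 days. Critical path: A → H → I.

Variance along critical path = 5.444 + 11.111 + 1.778 = 18.333; σ = √18.333 = 4.282 days.
Z = (26 − 30) / 4.282 = -0.934
P(T ≤ 26) = Φ(-0.934) ≈ 0.175

0.175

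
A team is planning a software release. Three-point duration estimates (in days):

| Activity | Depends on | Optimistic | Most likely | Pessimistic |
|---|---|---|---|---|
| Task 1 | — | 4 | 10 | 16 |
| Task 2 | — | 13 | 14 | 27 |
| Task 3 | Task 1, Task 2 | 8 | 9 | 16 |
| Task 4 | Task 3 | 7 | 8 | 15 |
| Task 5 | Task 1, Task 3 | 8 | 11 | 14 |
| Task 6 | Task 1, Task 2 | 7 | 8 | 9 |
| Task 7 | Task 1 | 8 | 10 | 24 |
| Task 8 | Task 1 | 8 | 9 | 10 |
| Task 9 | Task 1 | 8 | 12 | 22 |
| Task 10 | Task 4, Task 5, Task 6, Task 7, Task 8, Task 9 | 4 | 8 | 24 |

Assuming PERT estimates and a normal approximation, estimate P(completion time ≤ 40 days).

0.056

te_Task 1 = (4 + 4·10 + 16)/6 = 60/6 = 10; σ²_Task 1 = ((16−4)/6)² = 4.000
te_Task 2 = (13 + 4·14 + 27)/6 = 96/6 = 16; σ²_Task 2 = ((27−13)/6)² = 5.444
te_Task 3 = (8 + 4·9 + 16)/6 = 60/6 = 10; σ²_Task 3 = ((16−8)/6)² = 1.778
te_Task 4 = (7 + 4·8 + 15)/6 = 54/6 = 9; σ²_Task 4 = ((15−7)/6)² = 1.778
te_Task 5 = (8 + 4·11 + 14)/6 = 66/6 = 11; σ²_Task 5 = ((14−8)/6)² = 1.000
te_Task 6 = (7 + 4·8 + 9)/6 = 48/6 = 8; σ²_Task 6 = ((9−7)/6)² = 0.111
te_Task 7 = (8 + 4·10 + 24)/6 = 72/6 = 12; σ²_Task 7 = ((24−8)/6)² = 7.111
te_Task 8 = (8 + 4·9 + 10)/6 = 54/6 = 9; σ²_Task 8 = ((10−8)/6)² = 0.111
te_Task 9 = (8 + 4·12 + 22)/6 = 78/6 = 13; σ²_Task 9 = ((22−8)/6)² = 5.444
te_Task 10 = (4 + 4·8 + 24)/6 = 60/6 = 10; σ²_Task 10 = ((24−4)/6)² = 11.111

Forward pass:
ES_Task 1 = 0; EF_Task 1 = 10
ES_Task 2 = 0; EF_Task 2 = 16
ES_Task 3 = max(EF_Task 1=10, EF_Task 2=16) = 16; EF_Task 3 = 16+10 = 26
ES_Task 4 = 26; EF_Task 4 = 26+9 = 35
ES_Task 5 = max(EF_Task 1=10, EF_Task 3=26) = 26; EF_Task 5 = 26+11 = 37
ES_Task 6 = max(EF_Task 1=10, EF_Task 2=16) = 16; EF_Task 6 = 16+8 = 24
ES_Task 7 = 10; EF_Task 7 = 10+12 = 22
ES_Task 8 = 10; EF_Task 8 = 10+9 = 19
ES_Task 9 = 10; EF_Task 9 = 10+13 = 23
ES_Task 10 = max(EF_Task 4=35, EF_Task 5=37, EF_Task 6=24, EF_Task 7=22, EF_Task 8=19, EF_Task 9=23) = 37; EF_Task 10 = 37+10 = 47
Expected project duration μ = 47 days. Critical path: Task 2 → Task 3 → Task 5 → Task 10.

Variance along critical path = 5.444 + 1.778 + 1.000 + 11.111 = 19.333; σ = √19.333 = 4.397 days.
Z = (40 − 47) / 4.397 = -1.592
P(T ≤ 40) = Φ(-1.592) ≈ 0.056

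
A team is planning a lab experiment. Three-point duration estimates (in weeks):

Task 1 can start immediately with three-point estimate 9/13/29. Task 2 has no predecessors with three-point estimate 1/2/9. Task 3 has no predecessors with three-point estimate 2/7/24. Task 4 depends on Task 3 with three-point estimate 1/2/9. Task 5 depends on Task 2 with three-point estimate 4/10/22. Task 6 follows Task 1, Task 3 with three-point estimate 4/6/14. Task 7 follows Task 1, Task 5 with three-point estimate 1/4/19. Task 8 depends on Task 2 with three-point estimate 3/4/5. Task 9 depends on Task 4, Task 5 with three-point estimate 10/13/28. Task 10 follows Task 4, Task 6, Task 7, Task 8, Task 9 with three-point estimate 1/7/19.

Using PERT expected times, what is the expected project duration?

37 weeks

te_Task 1 = (9 + 4·13 + 29)/6 = 90/6 = 15
te_Task 2 = (1 + 4·2 + 9)/6 = 18/6 = 3
te_Task 3 = (2 + 4·7 + 24)/6 = 54/6 = 9
te_Task 4 = (1 + 4·2 + 9)/6 = 18/6 = 3
te_Task 5 = (4 + 4·10 + 22)/6 = 66/6 = 11
te_Task 6 = (4 + 4·6 + 14)/6 = 42/6 = 7
te_Task 7 = (1 + 4·4 + 19)/6 = 36/6 = 6
te_Task 8 = (3 + 4·4 + 5)/6 = 24/6 = 4
te_Task 9 = (10 + 4·13 + 28)/6 = 90/6 = 15
te_Task 10 = (1 + 4·7 + 19)/6 = 48/6 = 8

Forward pass:
ES_Task 1 = 0; EF_Task 1 = 15
ES_Task 2 = 0; EF_Task 2 = 3
ES_Task 3 = 0; EF_Task 3 = 9
ES_Task 4 = 9; EF_Task 4 = 9+3 = 12
ES_Task 5 = 3; EF_Task 5 = 3+11 = 14
ES_Task 6 = max(EF_Task 1=15, EF_Task 3=9) = 15; EF_Task 6 = 15+7 = 22
ES_Task 7 = max(EF_Task 1=15, EF_Task 5=14) = 15; EF_Task 7 = 15+6 = 21
ES_Task 8 = 3; EF_Task 8 = 3+4 = 7
ES_Task 9 = max(EF_Task 4=12, EF_Task 5=14) = 14; EF_Task 9 = 14+15 = 29
ES_Task 10 = max(EF_Task 4=12, EF_Task 6=22, EF_Task 7=21, EF_Task 8=7, EF_Task 9=29) = 29; EF_Task 10 = 29+8 = 37
Expected project duration μ = 37 weeks. Critical path: Task 2 → Task 5 → Task 9 → Task 10.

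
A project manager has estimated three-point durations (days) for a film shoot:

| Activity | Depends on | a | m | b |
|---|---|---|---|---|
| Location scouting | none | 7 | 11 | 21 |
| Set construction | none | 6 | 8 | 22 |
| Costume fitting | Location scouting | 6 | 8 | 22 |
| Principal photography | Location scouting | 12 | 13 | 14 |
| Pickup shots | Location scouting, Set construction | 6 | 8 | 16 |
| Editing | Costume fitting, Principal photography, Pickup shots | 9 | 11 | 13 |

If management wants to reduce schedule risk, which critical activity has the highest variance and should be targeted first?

te_Location scouting = (7 + 4·11 + 21)/6 = 72/6 = 12; σ²_Location scouting = ((21−7)/6)² = 5.444
te_Set construction = (6 + 4·8 + 22)/6 = 60/6 = 10; σ²_Set construction = ((22−6)/6)² = 7.111
te_Costume fitting = (6 + 4·8 + 22)/6 = 60/6 = 10; σ²_Costume fitting = ((22−6)/6)² = 7.111
te_Principal photography = (12 + 4·13 + 14)/6 = 78/6 = 13; σ²_Principal photography = ((14−12)/6)² = 0.111
te_Pickup shots = (6 + 4·8 + 16)/6 = 54/6 = 9; σ²_Pickup shots = ((16−6)/6)² = 2.778
te_Editing = (9 + 4·11 + 13)/6 = 66/6 = 11; σ²_Editing = ((13−9)/6)² = 0.444

Forward pass:
ES_Location scouting = 0; EF_Location scouting = 12
ES_Set construction = 0; EF_Set construction = 10
ES_Costume fitting = 12; EF_Costume fitting = 12+10 = 22
ES_Principal photography = 12; EF_Principal photography = 12+13 = 25
ES_Pickup shots = max(EF_Location scouting=12, EF_Set construction=10) = 12; EF_Pickup shots = 12+9 = 21
ES_Editing = max(EF_Costume fitting=22, EF_Principal photography=25, EF_Pickup shots=21) = 25; EF_Editing = 25+11 = 36
Expected project duration μ = 36 days. Critical path: Location scouting → Principal photography → Editing.

Variances on critical path: σ²_Location scouting=5.444, σ²_Principal photography=0.111, σ²_Editing=0.444.
Largest is σ²_Location scouting = 5.444.

Location scouting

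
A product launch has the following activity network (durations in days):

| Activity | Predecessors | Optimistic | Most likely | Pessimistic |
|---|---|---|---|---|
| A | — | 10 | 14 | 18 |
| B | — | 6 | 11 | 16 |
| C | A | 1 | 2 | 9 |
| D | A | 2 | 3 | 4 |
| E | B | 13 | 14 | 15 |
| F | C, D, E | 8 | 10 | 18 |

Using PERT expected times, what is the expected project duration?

36 days

te_A = (10 + 4·14 + 18)/6 = 84/6 = 14
te_B = (6 + 4·11 + 16)/6 = 66/6 = 11
te_C = (1 + 4·2 + 9)/6 = 18/6 = 3
te_D = (2 + 4·3 + 4)/6 = 18/6 = 3
te_E = (13 + 4·14 + 15)/6 = 84/6 = 14
te_F = (8 + 4·10 + 18)/6 = 66/6 = 11

Forward pass:
ES_A = 0; EF_A = 14
ES_B = 0; EF_B = 11
ES_C = 14; EF_C = 14+3 = 17
ES_D = 14; EF_D = 14+3 = 17
ES_E = 11; EF_E = 11+14 = 25
ES_F = max(EF_C=17, EF_D=17, EF_E=25) = 25; EF_F = 25+11 = 36
Expected project duration μ = 36 days. Critical path: B → E → F.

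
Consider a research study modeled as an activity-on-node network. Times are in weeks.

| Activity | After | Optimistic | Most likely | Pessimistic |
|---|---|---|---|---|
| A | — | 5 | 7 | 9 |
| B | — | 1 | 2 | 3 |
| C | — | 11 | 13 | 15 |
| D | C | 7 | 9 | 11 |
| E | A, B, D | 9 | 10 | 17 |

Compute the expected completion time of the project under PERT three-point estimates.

te_A = (5 + 4·7 + 9)/6 = 42/6 = 7
te_B = (1 + 4·2 + 3)/6 = 12/6 = 2
te_C = (11 + 4·13 + 15)/6 = 78/6 = 13
te_D = (7 + 4·9 + 11)/6 = 54/6 = 9
te_E = (9 + 4·10 + 17)/6 = 66/6 = 11

Forward pass:
ES_A = 0; EF_A = 7
ES_B = 0; EF_B = 2
ES_C = 0; EF_C = 13
ES_D = 13; EF_D = 13+9 = 22
ES_E = max(EF_A=7, EF_B=2, EF_D=22) = 22; EF_E = 22+11 = 33
Expected project duration μ = 33 weeks. Critical path: C → D → E.

33 weeks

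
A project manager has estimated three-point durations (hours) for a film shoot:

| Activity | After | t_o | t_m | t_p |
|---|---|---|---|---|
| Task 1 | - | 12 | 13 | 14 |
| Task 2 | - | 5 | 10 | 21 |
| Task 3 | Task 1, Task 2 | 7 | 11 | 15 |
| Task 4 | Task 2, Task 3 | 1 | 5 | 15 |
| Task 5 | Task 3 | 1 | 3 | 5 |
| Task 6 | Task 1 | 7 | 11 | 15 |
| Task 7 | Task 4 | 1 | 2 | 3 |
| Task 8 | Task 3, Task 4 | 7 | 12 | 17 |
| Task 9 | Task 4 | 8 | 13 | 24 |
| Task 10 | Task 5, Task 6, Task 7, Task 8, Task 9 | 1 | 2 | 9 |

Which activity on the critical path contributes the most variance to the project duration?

Task 9

te_Task 1 = (12 + 4·13 + 14)/6 = 78/6 = 13; σ²_Task 1 = ((14−12)/6)² = 0.111
te_Task 2 = (5 + 4·10 + 21)/6 = 66/6 = 11; σ²_Task 2 = ((21−5)/6)² = 7.111
te_Task 3 = (7 + 4·11 + 15)/6 = 66/6 = 11; σ²_Task 3 = ((15−7)/6)² = 1.778
te_Task 4 = (1 + 4·5 + 15)/6 = 36/6 = 6; σ²_Task 4 = ((15−1)/6)² = 5.444
te_Task 5 = (1 + 4·3 + 5)/6 = 18/6 = 3; σ²_Task 5 = ((5−1)/6)² = 0.444
te_Task 6 = (7 + 4·11 + 15)/6 = 66/6 = 11; σ²_Task 6 = ((15−7)/6)² = 1.778
te_Task 7 = (1 + 4·2 + 3)/6 = 12/6 = 2; σ²_Task 7 = ((3−1)/6)² = 0.111
te_Task 8 = (7 + 4·12 + 17)/6 = 72/6 = 12; σ²_Task 8 = ((17−7)/6)² = 2.778
te_Task 9 = (8 + 4·13 + 24)/6 = 84/6 = 14; σ²_Task 9 = ((24−8)/6)² = 7.111
te_Task 10 = (1 + 4·2 + 9)/6 = 18/6 = 3; σ²_Task 10 = ((9−1)/6)² = 1.778

Forward pass:
ES_Task 1 = 0; EF_Task 1 = 13
ES_Task 2 = 0; EF_Task 2 = 11
ES_Task 3 = max(EF_Task 1=13, EF_Task 2=11) = 13; EF_Task 3 = 13+11 = 24
ES_Task 4 = max(EF_Task 2=11, EF_Task 3=24) = 24; EF_Task 4 = 24+6 = 30
ES_Task 5 = 24; EF_Task 5 = 24+3 = 27
ES_Task 6 = 13; EF_Task 6 = 13+11 = 24
ES_Task 7 = 30; EF_Task 7 = 30+2 = 32
ES_Task 8 = max(EF_Task 3=24, EF_Task 4=30) = 30; EF_Task 8 = 30+12 = 42
ES_Task 9 = 30; EF_Task 9 = 30+14 = 44
ES_Task 10 = max(EF_Task 5=27, EF_Task 6=24, EF_Task 7=32, EF_Task 8=42, EF_Task 9=44) = 44; EF_Task 10 = 44+3 = 47
Expected project duration μ = 47 hours. Critical path: Task 1 → Task 3 → Task 4 → Task 9 → Task 10.

Variances on critical path: σ²_Task 1=0.111, σ²_Task 3=1.778, σ²_Task 4=5.444, σ²_Task 9=7.111, σ²_Task 10=1.778.
Largest is σ²_Task 9 = 7.111.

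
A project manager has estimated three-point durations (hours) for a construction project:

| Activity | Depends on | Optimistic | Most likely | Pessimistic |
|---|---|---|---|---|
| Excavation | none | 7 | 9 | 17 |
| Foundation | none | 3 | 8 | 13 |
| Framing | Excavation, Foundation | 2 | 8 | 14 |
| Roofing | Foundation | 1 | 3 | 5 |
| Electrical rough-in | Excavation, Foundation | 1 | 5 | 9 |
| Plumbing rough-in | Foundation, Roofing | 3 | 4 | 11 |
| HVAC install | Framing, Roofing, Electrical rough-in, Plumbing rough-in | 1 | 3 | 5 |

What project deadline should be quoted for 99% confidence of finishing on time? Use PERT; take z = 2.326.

te_Excavation = (7 + 4·9 + 17)/6 = 60/6 = 10; σ²_Excavation = ((17−7)/6)² = 2.778
te_Foundation = (3 + 4·8 + 13)/6 = 48/6 = 8; σ²_Foundation = ((13−3)/6)² = 2.778
te_Framing = (2 + 4·8 + 14)/6 = 48/6 = 8; σ²_Framing = ((14−2)/6)² = 4.000
te_Roofing = (1 + 4·3 + 5)/6 = 18/6 = 3; σ²_Roofing = ((5−1)/6)² = 0.444
te_Electrical rough-in = (1 + 4·5 + 9)/6 = 30/6 = 5; σ²_Electrical rough-in = ((9−1)/6)² = 1.778
te_Plumbing rough-in = (3 + 4·4 + 11)/6 = 30/6 = 5; σ²_Plumbing rough-in = ((11−3)/6)² = 1.778
te_HVAC install = (1 + 4·3 + 5)/6 = 18/6 = 3; σ²_HVAC install = ((5−1)/6)² = 0.444

Forward pass:
ES_Excavation = 0; EF_Excavation = 10
ES_Foundation = 0; EF_Foundation = 8
ES_Framing = max(EF_Excavation=10, EF_Foundation=8) = 10; EF_Framing = 10+8 = 18
ES_Roofing = 8; EF_Roofing = 8+3 = 11
ES_Electrical rough-in = max(EF_Excavation=10, EF_Foundation=8) = 10; EF_Electrical rough-in = 10+5 = 15
ES_Plumbing rough-in = max(EF_Foundation=8, EF_Roofing=11) = 11; EF_Plumbing rough-in = 11+5 = 16
ES_HVAC install = max(EF_Framing=18, EF_Roofing=11, EF_Electrical rough-in=15, EF_Plumbing rough-in=16) = 18; EF_HVAC install = 18+3 = 21
Expected project duration μ = 21 hours. Critical path: Excavation → Framing → HVAC install.

Variance along critical path = 2.778 + 4.000 + 0.444 = 7.222; σ = 2.687 hours.
D = μ + z·σ = 21 + 2.326·2.687 = 27.3 hours

27.3 hours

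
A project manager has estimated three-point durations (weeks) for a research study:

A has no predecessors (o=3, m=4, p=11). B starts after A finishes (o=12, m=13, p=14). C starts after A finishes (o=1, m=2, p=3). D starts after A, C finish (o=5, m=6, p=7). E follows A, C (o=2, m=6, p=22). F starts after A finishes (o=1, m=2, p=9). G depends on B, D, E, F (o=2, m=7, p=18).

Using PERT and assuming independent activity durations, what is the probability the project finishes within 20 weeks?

0.023

te_A = (3 + 4·4 + 11)/6 = 30/6 = 5; σ²_A = ((11−3)/6)² = 1.778
te_B = (12 + 4·13 + 14)/6 = 78/6 = 13; σ²_B = ((14−12)/6)² = 0.111
te_C = (1 + 4·2 + 3)/6 = 12/6 = 2; σ²_C = ((3−1)/6)² = 0.111
te_D = (5 + 4·6 + 7)/6 = 36/6 = 6; σ²_D = ((7−5)/6)² = 0.111
te_E = (2 + 4·6 + 22)/6 = 48/6 = 8; σ²_E = ((22−2)/6)² = 11.111
te_F = (1 + 4·2 + 9)/6 = 18/6 = 3; σ²_F = ((9−1)/6)² = 1.778
te_G = (2 + 4·7 + 18)/6 = 48/6 = 8; σ²_G = ((18−2)/6)² = 7.111

Forward pass:
ES_A = 0; EF_A = 5
ES_B = 5; EF_B = 5+13 = 18
ES_C = 5; EF_C = 5+2 = 7
ES_D = max(EF_A=5, EF_C=7) = 7; EF_D = 7+6 = 13
ES_E = max(EF_A=5, EF_C=7) = 7; EF_E = 7+8 = 15
ES_F = 5; EF_F = 5+3 = 8
ES_G = max(EF_B=18, EF_D=13, EF_E=15, EF_F=8) = 18; EF_G = 18+8 = 26
Expected project duration μ = 26 weeks. Critical path: A → B → G.

Variance along critical path = 1.778 + 0.111 + 7.111 = 9.000; σ = √9.000 = 3.000 weeks.
Z = (20 − 26) / 3.000 = -2.000
P(T ≤ 20) = Φ(-2.000) ≈ 0.023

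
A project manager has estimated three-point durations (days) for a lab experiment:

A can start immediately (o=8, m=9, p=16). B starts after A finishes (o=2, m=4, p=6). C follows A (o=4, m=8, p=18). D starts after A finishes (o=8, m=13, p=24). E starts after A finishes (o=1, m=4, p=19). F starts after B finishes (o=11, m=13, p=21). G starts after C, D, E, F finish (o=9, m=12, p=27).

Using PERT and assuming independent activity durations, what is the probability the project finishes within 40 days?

0.296

te_A = (8 + 4·9 + 16)/6 = 60/6 = 10; σ²_A = ((16−8)/6)² = 1.778
te_B = (2 + 4·4 + 6)/6 = 24/6 = 4; σ²_B = ((6−2)/6)² = 0.444
te_C = (4 + 4·8 + 18)/6 = 54/6 = 9; σ²_C = ((18−4)/6)² = 5.444
te_D = (8 + 4·13 + 24)/6 = 84/6 = 14; σ²_D = ((24−8)/6)² = 7.111
te_E = (1 + 4·4 + 19)/6 = 36/6 = 6; σ²_E = ((19−1)/6)² = 9.000
te_F = (11 + 4·13 + 21)/6 = 84/6 = 14; σ²_F = ((21−11)/6)² = 2.778
te_G = (9 + 4·12 + 27)/6 = 84/6 = 14; σ²_G = ((27−9)/6)² = 9.000

Forward pass:
ES_A = 0; EF_A = 10
ES_B = 10; EF_B = 10+4 = 14
ES_C = 10; EF_C = 10+9 = 19
ES_D = 10; EF_D = 10+14 = 24
ES_E = 10; EF_E = 10+6 = 16
ES_F = 14; EF_F = 14+14 = 28
ES_G = max(EF_C=19, EF_D=24, EF_E=16, EF_F=28) = 28; EF_G = 28+14 = 42
Expected project duration μ = 42 days. Critical path: A → B → F → G.

Variance along critical path = 1.778 + 0.444 + 2.778 + 9.000 = 14.000; σ = √14.000 = 3.742 days.
Z = (40 − 42) / 3.742 = -0.535
P(T ≤ 40) = Φ(-0.535) ≈ 0.296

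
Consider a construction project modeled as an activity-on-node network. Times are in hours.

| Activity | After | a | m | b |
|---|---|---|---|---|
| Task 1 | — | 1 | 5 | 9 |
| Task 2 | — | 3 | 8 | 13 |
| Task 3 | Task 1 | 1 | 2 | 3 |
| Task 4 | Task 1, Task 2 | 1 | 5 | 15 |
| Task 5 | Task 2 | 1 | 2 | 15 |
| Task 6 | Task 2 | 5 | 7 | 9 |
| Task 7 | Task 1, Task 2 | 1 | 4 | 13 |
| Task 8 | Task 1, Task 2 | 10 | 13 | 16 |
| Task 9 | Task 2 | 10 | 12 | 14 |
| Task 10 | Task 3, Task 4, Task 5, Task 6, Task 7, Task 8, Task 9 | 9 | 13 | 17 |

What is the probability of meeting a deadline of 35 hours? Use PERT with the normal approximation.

0.664

te_Task 1 = (1 + 4·5 + 9)/6 = 30/6 = 5; σ²_Task 1 = ((9−1)/6)² = 1.778
te_Task 2 = (3 + 4·8 + 13)/6 = 48/6 = 8; σ²_Task 2 = ((13−3)/6)² = 2.778
te_Task 3 = (1 + 4·2 + 3)/6 = 12/6 = 2; σ²_Task 3 = ((3−1)/6)² = 0.111
te_Task 4 = (1 + 4·5 + 15)/6 = 36/6 = 6; σ²_Task 4 = ((15−1)/6)² = 5.444
te_Task 5 = (1 + 4·2 + 15)/6 = 24/6 = 4; σ²_Task 5 = ((15−1)/6)² = 5.444
te_Task 6 = (5 + 4·7 + 9)/6 = 42/6 = 7; σ²_Task 6 = ((9−5)/6)² = 0.444
te_Task 7 = (1 + 4·4 + 13)/6 = 30/6 = 5; σ²_Task 7 = ((13−1)/6)² = 4.000
te_Task 8 = (10 + 4·13 + 16)/6 = 78/6 = 13; σ²_Task 8 = ((16−10)/6)² = 1.000
te_Task 9 = (10 + 4·12 + 14)/6 = 72/6 = 12; σ²_Task 9 = ((14−10)/6)² = 0.444
te_Task 10 = (9 + 4·13 + 17)/6 = 78/6 = 13; σ²_Task 10 = ((17−9)/6)² = 1.778

Forward pass:
ES_Task 1 = 0; EF_Task 1 = 5
ES_Task 2 = 0; EF_Task 2 = 8
ES_Task 3 = 5; EF_Task 3 = 5+2 = 7
ES_Task 4 = max(EF_Task 1=5, EF_Task 2=8) = 8; EF_Task 4 = 8+6 = 14
ES_Task 5 = 8; EF_Task 5 = 8+4 = 12
ES_Task 6 = 8; EF_Task 6 = 8+7 = 15
ES_Task 7 = max(EF_Task 1=5, EF_Task 2=8) = 8; EF_Task 7 = 8+5 = 13
ES_Task 8 = max(EF_Task 1=5, EF_Task 2=8) = 8; EF_Task 8 = 8+13 = 21
ES_Task 9 = 8; EF_Task 9 = 8+12 = 20
ES_Task 10 = max(EF_Task 3=7, EF_Task 4=14, EF_Task 5=12, EF_Task 6=15, EF_Task 7=13, EF_Task 8=21, EF_Task 9=20) = 21; EF_Task 10 = 21+13 = 34
Expected project duration μ = 34 hours. Critical path: Task 2 → Task 8 → Task 10.

Variance along critical path = 2.778 + 1.000 + 1.778 = 5.556; σ = √5.556 = 2.357 hours.
Z = (35 − 34) / 2.357 = 0.424
P(T ≤ 35) = Φ(0.424) ≈ 0.664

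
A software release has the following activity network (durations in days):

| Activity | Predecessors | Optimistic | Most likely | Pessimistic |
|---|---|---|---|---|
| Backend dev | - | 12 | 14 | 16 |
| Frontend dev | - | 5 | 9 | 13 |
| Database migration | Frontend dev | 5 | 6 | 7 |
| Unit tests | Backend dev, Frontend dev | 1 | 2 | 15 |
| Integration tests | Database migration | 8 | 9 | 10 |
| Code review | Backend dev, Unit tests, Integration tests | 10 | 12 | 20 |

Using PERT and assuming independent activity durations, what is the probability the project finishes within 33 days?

te_Backend dev = (12 + 4·14 + 16)/6 = 84/6 = 14; σ²_Backend dev = ((16−12)/6)² = 0.444
te_Frontend dev = (5 + 4·9 + 13)/6 = 54/6 = 9; σ²_Frontend dev = ((13−5)/6)² = 1.778
te_Database migration = (5 + 4·6 + 7)/6 = 36/6 = 6; σ²_Database migration = ((7−5)/6)² = 0.111
te_Unit tests = (1 + 4·2 + 15)/6 = 24/6 = 4; σ²_Unit tests = ((15−1)/6)² = 5.444
te_Integration tests = (8 + 4·9 + 10)/6 = 54/6 = 9; σ²_Integration tests = ((10−8)/6)² = 0.111
te_Code review = (10 + 4·12 + 20)/6 = 78/6 = 13; σ²_Code review = ((20−10)/6)² = 2.778

Forward pass:
ES_Backend dev = 0; EF_Backend dev = 14
ES_Frontend dev = 0; EF_Frontend dev = 9
ES_Database migration = 9; EF_Database migration = 9+6 = 15
ES_Unit tests = max(EF_Backend dev=14, EF_Frontend dev=9) = 14; EF_Unit tests = 14+4 = 18
ES_Integration tests = 15; EF_Integration tests = 15+9 = 24
ES_Code review = max(EF_Backend dev=14, EF_Unit tests=18, EF_Integration tests=24) = 24; EF_Code review = 24+13 = 37
Expected project duration μ = 37 days. Critical path: Frontend dev → Database migration → Integration tests → Code review.

Variance along critical path = 1.778 + 0.111 + 0.111 + 2.778 = 4.778; σ = √4.778 = 2.186 days.
Z = (33 − 37) / 2.186 = -1.830
P(T ≤ 33) = Φ(-1.830) ≈ 0.034

0.034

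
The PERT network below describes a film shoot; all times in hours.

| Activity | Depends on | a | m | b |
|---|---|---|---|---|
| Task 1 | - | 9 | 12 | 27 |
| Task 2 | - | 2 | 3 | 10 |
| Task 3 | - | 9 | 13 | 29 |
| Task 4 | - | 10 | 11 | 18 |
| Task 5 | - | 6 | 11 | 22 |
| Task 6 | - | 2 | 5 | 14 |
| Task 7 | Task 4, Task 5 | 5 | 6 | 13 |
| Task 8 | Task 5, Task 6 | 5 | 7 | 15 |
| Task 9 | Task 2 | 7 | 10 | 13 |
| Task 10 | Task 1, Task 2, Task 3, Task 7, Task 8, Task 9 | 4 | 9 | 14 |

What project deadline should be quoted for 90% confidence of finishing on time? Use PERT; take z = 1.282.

33.6 hours

te_Task 1 = (9 + 4·12 + 27)/6 = 84/6 = 14; σ²_Task 1 = ((27−9)/6)² = 9.000
te_Task 2 = (2 + 4·3 + 10)/6 = 24/6 = 4; σ²_Task 2 = ((10−2)/6)² = 1.778
te_Task 3 = (9 + 4·13 + 29)/6 = 90/6 = 15; σ²_Task 3 = ((29−9)/6)² = 11.111
te_Task 4 = (10 + 4·11 + 18)/6 = 72/6 = 12; σ²_Task 4 = ((18−10)/6)² = 1.778
te_Task 5 = (6 + 4·11 + 22)/6 = 72/6 = 12; σ²_Task 5 = ((22−6)/6)² = 7.111
te_Task 6 = (2 + 4·5 + 14)/6 = 36/6 = 6; σ²_Task 6 = ((14−2)/6)² = 4.000
te_Task 7 = (5 + 4·6 + 13)/6 = 42/6 = 7; σ²_Task 7 = ((13−5)/6)² = 1.778
te_Task 8 = (5 + 4·7 + 15)/6 = 48/6 = 8; σ²_Task 8 = ((15−5)/6)² = 2.778
te_Task 9 = (7 + 4·10 + 13)/6 = 60/6 = 10; σ²_Task 9 = ((13−7)/6)² = 1.000
te_Task 10 = (4 + 4·9 + 14)/6 = 54/6 = 9; σ²_Task 10 = ((14−4)/6)² = 2.778

Forward pass:
ES_Task 1 = 0; EF_Task 1 = 14
ES_Task 2 = 0; EF_Task 2 = 4
ES_Task 3 = 0; EF_Task 3 = 15
ES_Task 4 = 0; EF_Task 4 = 12
ES_Task 5 = 0; EF_Task 5 = 12
ES_Task 6 = 0; EF_Task 6 = 6
ES_Task 7 = max(EF_Task 4=12, EF_Task 5=12) = 12; EF_Task 7 = 12+7 = 19
ES_Task 8 = max(EF_Task 5=12, EF_Task 6=6) = 12; EF_Task 8 = 12+8 = 20
ES_Task 9 = 4; EF_Task 9 = 4+10 = 14
ES_Task 10 = max(EF_Task 1=14, EF_Task 2=4, EF_Task 3=15, EF_Task 7=19, EF_Task 8=20, EF_Task 9=14) = 20; EF_Task 10 = 20+9 = 29
Expected project duration μ = 29 hours. Critical path: Task 5 → Task 8 → Task 10.

Variance along critical path = 7.111 + 2.778 + 2.778 = 12.667; σ = 3.559 hours.
D = μ + z·σ = 29 + 1.282·3.559 = 33.6 hours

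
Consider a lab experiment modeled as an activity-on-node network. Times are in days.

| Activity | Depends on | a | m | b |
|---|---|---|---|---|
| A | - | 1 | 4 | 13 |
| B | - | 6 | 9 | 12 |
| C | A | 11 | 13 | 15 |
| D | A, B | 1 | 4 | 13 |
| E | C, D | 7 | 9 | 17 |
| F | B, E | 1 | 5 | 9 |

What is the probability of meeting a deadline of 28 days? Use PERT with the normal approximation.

te_A = (1 + 4·4 + 13)/6 = 30/6 = 5; σ²_A = ((13−1)/6)² = 4.000
te_B = (6 + 4·9 + 12)/6 = 54/6 = 9; σ²_B = ((12−6)/6)² = 1.000
te_C = (11 + 4·13 + 15)/6 = 78/6 = 13; σ²_C = ((15−11)/6)² = 0.444
te_D = (1 + 4·4 + 13)/6 = 30/6 = 5; σ²_D = ((13−1)/6)² = 4.000
te_E = (7 + 4·9 + 17)/6 = 60/6 = 10; σ²_E = ((17−7)/6)² = 2.778
te_F = (1 + 4·5 + 9)/6 = 30/6 = 5; σ²_F = ((9−1)/6)² = 1.778

Forward pass:
ES_A = 0; EF_A = 5
ES_B = 0; EF_B = 9
ES_C = 5; EF_C = 5+13 = 18
ES_D = max(EF_A=5, EF_B=9) = 9; EF_D = 9+5 = 14
ES_E = max(EF_C=18, EF_D=14) = 18; EF_E = 18+10 = 28
ES_F = max(EF_B=9, EF_E=28) = 28; EF_F = 28+5 = 33
Expected project duration μ = 33 days. Critical path: A → C → E → F.

Variance along critical path = 4.000 + 0.444 + 2.778 + 1.778 = 9.000; σ = √9.000 = 3.000 days.
Z = (28 − 33) / 3.000 = -1.667
P(T ≤ 28) = Φ(-1.667) ≈ 0.048

0.048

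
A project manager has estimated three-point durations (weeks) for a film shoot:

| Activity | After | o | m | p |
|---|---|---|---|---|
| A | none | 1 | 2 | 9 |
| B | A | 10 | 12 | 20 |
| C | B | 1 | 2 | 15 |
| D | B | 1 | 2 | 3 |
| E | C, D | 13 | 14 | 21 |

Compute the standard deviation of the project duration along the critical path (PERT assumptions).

te_A = (1 + 4·2 + 9)/6 = 18/6 = 3; σ²_A = ((9−1)/6)² = 1.778
te_B = (10 + 4·12 + 20)/6 = 78/6 = 13; σ²_B = ((20−10)/6)² = 2.778
te_C = (1 + 4·2 + 15)/6 = 24/6 = 4; σ²_C = ((15−1)/6)² = 5.444
te_D = (1 + 4·2 + 3)/6 = 12/6 = 2; σ²_D = ((3−1)/6)² = 0.111
te_E = (13 + 4·14 + 21)/6 = 90/6 = 15; σ²_E = ((21−13)/6)² = 1.778

Forward pass:
ES_A = 0; EF_A = 3
ES_B = 3; EF_B = 3+13 = 16
ES_C = 16; EF_C = 16+4 = 20
ES_D = 16; EF_D = 16+2 = 18
ES_E = max(EF_C=20, EF_D=18) = 20; EF_E = 20+15 = 35
Expected project duration μ = 35 weeks. Critical path: A → B → C → E.

Variance along critical path = 1.778 + 2.778 + 5.444 + 1.778 = 11.778
σ = √11.778 = 3.432 weeks

3.43 weeks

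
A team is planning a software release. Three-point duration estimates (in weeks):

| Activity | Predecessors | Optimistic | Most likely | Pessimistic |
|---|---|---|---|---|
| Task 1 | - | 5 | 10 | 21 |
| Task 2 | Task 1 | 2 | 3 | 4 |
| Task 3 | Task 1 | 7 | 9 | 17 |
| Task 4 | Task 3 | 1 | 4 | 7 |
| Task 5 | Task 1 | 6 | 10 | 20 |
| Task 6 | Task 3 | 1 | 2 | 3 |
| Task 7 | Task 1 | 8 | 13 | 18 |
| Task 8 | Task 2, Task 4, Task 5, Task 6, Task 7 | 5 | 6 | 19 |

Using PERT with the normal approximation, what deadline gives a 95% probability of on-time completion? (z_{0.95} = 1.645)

te_Task 1 = (5 + 4·10 + 21)/6 = 66/6 = 11; σ²_Task 1 = ((21−5)/6)² = 7.111
te_Task 2 = (2 + 4·3 + 4)/6 = 18/6 = 3; σ²_Task 2 = ((4−2)/6)² = 0.111
te_Task 3 = (7 + 4·9 + 17)/6 = 60/6 = 10; σ²_Task 3 = ((17−7)/6)² = 2.778
te_Task 4 = (1 + 4·4 + 7)/6 = 24/6 = 4; σ²_Task 4 = ((7−1)/6)² = 1.000
te_Task 5 = (6 + 4·10 + 20)/6 = 66/6 = 11; σ²_Task 5 = ((20−6)/6)² = 5.444
te_Task 6 = (1 + 4·2 + 3)/6 = 12/6 = 2; σ²_Task 6 = ((3−1)/6)² = 0.111
te_Task 7 = (8 + 4·13 + 18)/6 = 78/6 = 13; σ²_Task 7 = ((18−8)/6)² = 2.778
te_Task 8 = (5 + 4·6 + 19)/6 = 48/6 = 8; σ²_Task 8 = ((19−5)/6)² = 5.444

Forward pass:
ES_Task 1 = 0; EF_Task 1 = 11
ES_Task 2 = 11; EF_Task 2 = 11+3 = 14
ES_Task 3 = 11; EF_Task 3 = 11+10 = 21
ES_Task 4 = 21; EF_Task 4 = 21+4 = 25
ES_Task 5 = 11; EF_Task 5 = 11+11 = 22
ES_Task 6 = 21; EF_Task 6 = 21+2 = 23
ES_Task 7 = 11; EF_Task 7 = 11+13 = 24
ES_Task 8 = max(EF_Task 2=14, EF_Task 4=25, EF_Task 5=22, EF_Task 6=23, EF_Task 7=24) = 25; EF_Task 8 = 25+8 = 33
Expected project duration μ = 33 weeks. Critical path: Task 1 → Task 3 → Task 4 → Task 8.

Variance along critical path = 7.111 + 2.778 + 1.000 + 5.444 = 16.333; σ = 4.041 weeks.
D = μ + z·σ = 33 + 1.645·4.041 = 39.6 weeks

39.6 weeks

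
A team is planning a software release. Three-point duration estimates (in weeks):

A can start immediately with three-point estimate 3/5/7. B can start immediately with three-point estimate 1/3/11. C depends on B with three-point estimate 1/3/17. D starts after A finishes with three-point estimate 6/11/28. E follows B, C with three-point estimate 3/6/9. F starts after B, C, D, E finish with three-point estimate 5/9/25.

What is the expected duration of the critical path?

te_A = (3 + 4·5 + 7)/6 = 30/6 = 5
te_B = (1 + 4·3 + 11)/6 = 24/6 = 4
te_C = (1 + 4·3 + 17)/6 = 30/6 = 5
te_D = (6 + 4·11 + 28)/6 = 78/6 = 13
te_E = (3 + 4·6 + 9)/6 = 36/6 = 6
te_F = (5 + 4·9 + 25)/6 = 66/6 = 11

Forward pass:
ES_A = 0; EF_A = 5
ES_B = 0; EF_B = 4
ES_C = 4; EF_C = 4+5 = 9
ES_D = 5; EF_D = 5+13 = 18
ES_E = max(EF_B=4, EF_C=9) = 9; EF_E = 9+6 = 15
ES_F = max(EF_B=4, EF_C=9, EF_D=18, EF_E=15) = 18; EF_F = 18+11 = 29
Expected project duration μ = 29 weeks. Critical path: A → D → F.

29 weeks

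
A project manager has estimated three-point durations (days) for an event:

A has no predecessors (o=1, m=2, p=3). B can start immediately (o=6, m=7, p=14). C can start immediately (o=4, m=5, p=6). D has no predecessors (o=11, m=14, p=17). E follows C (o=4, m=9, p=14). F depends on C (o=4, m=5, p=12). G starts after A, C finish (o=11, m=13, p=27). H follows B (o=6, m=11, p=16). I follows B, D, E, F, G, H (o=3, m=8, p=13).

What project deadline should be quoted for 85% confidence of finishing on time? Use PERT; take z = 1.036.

te_A = (1 + 4·2 + 3)/6 = 12/6 = 2; σ²_A = ((3−1)/6)² = 0.111
te_B = (6 + 4·7 + 14)/6 = 48/6 = 8; σ²_B = ((14−6)/6)² = 1.778
te_C = (4 + 4·5 + 6)/6 = 30/6 = 5; σ²_C = ((6−4)/6)² = 0.111
te_D = (11 + 4·14 + 17)/6 = 84/6 = 14; σ²_D = ((17−11)/6)² = 1.000
te_E = (4 + 4·9 + 14)/6 = 54/6 = 9; σ²_E = ((14−4)/6)² = 2.778
te_F = (4 + 4·5 + 12)/6 = 36/6 = 6; σ²_F = ((12−4)/6)² = 1.778
te_G = (11 + 4·13 + 27)/6 = 90/6 = 15; σ²_G = ((27−11)/6)² = 7.111
te_H = (6 + 4·11 + 16)/6 = 66/6 = 11; σ²_H = ((16−6)/6)² = 2.778
te_I = (3 + 4·8 + 13)/6 = 48/6 = 8; σ²_I = ((13−3)/6)² = 2.778

Forward pass:
ES_A = 0; EF_A = 2
ES_B = 0; EF_B = 8
ES_C = 0; EF_C = 5
ES_D = 0; EF_D = 14
ES_E = 5; EF_E = 5+9 = 14
ES_F = 5; EF_F = 5+6 = 11
ES_G = max(EF_A=2, EF_C=5) = 5; EF_G = 5+15 = 20
ES_H = 8; EF_H = 8+11 = 19
ES_I = max(EF_B=8, EF_D=14, EF_E=14, EF_F=11, EF_G=20, EF_H=19) = 20; EF_I = 20+8 = 28
Expected project duration μ = 28 days. Critical path: C → G → I.

Variance along critical path = 0.111 + 7.111 + 2.778 = 10.000; σ = 3.162 days.
D = μ + z·σ = 28 + 1.036·3.162 = 31.3 days

31.3 days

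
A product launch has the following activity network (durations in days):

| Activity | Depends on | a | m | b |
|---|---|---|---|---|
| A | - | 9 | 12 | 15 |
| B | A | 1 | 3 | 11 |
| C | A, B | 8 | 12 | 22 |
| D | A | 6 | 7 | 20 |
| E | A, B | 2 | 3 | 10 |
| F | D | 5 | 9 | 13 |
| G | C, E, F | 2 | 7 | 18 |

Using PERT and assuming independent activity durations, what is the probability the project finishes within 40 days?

te_A = (9 + 4·12 + 15)/6 = 72/6 = 12; σ²_A = ((15−9)/6)² = 1.000
te_B = (1 + 4·3 + 11)/6 = 24/6 = 4; σ²_B = ((11−1)/6)² = 2.778
te_C = (8 + 4·12 + 22)/6 = 78/6 = 13; σ²_C = ((22−8)/6)² = 5.444
te_D = (6 + 4·7 + 20)/6 = 54/6 = 9; σ²_D = ((20−6)/6)² = 5.444
te_E = (2 + 4·3 + 10)/6 = 24/6 = 4; σ²_E = ((10−2)/6)² = 1.778
te_F = (5 + 4·9 + 13)/6 = 54/6 = 9; σ²_F = ((13−5)/6)² = 1.778
te_G = (2 + 4·7 + 18)/6 = 48/6 = 8; σ²_G = ((18−2)/6)² = 7.111

Forward pass:
ES_A = 0; EF_A = 12
ES_B = 12; EF_B = 12+4 = 16
ES_C = max(EF_A=12, EF_B=16) = 16; EF_C = 16+13 = 29
ES_D = 12; EF_D = 12+9 = 21
ES_E = max(EF_A=12, EF_B=16) = 16; EF_E = 16+4 = 20
ES_F = 21; EF_F = 21+9 = 30
ES_G = max(EF_C=29, EF_E=20, EF_F=30) = 30; EF_G = 30+8 = 38
Expected project duration μ = 38 days. Critical path: A → D → F → G.

Variance along critical path = 1.000 + 5.444 + 1.778 + 7.111 = 15.333; σ = √15.333 = 3.916 days.
Z = (40 − 38) / 3.916 = 0.511
P(T ≤ 40) = Φ(0.511) ≈ 0.695

0.695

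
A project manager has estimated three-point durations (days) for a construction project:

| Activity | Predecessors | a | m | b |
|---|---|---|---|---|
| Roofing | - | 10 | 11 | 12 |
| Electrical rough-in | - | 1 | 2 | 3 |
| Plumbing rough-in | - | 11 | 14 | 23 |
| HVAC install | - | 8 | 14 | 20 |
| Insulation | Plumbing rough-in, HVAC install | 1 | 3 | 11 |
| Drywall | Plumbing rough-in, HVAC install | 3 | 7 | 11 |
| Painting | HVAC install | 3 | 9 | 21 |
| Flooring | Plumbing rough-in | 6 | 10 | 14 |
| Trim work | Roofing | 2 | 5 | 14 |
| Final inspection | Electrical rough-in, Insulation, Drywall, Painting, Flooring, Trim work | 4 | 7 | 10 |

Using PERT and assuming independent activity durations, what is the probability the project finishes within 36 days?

te_Roofing = (10 + 4·11 + 12)/6 = 66/6 = 11; σ²_Roofing = ((12−10)/6)² = 0.111
te_Electrical rough-in = (1 + 4·2 + 3)/6 = 12/6 = 2; σ²_Electrical rough-in = ((3−1)/6)² = 0.111
te_Plumbing rough-in = (11 + 4·14 + 23)/6 = 90/6 = 15; σ²_Plumbing rough-in = ((23−11)/6)² = 4.000
te_HVAC install = (8 + 4·14 + 20)/6 = 84/6 = 14; σ²_HVAC install = ((20−8)/6)² = 4.000
te_Insulation = (1 + 4·3 + 11)/6 = 24/6 = 4; σ²_Insulation = ((11−1)/6)² = 2.778
te_Drywall = (3 + 4·7 + 11)/6 = 42/6 = 7; σ²_Drywall = ((11−3)/6)² = 1.778
te_Painting = (3 + 4·9 + 21)/6 = 60/6 = 10; σ²_Painting = ((21−3)/6)² = 9.000
te_Flooring = (6 + 4·10 + 14)/6 = 60/6 = 10; σ²_Flooring = ((14−6)/6)² = 1.778
te_Trim work = (2 + 4·5 + 14)/6 = 36/6 = 6; σ²_Trim work = ((14−2)/6)² = 4.000
te_Final inspection = (4 + 4·7 + 10)/6 = 42/6 = 7; σ²_Final inspection = ((10−4)/6)² = 1.000

Forward pass:
ES_Roofing = 0; EF_Roofing = 11
ES_Electrical rough-in = 0; EF_Electrical rough-in = 2
ES_Plumbing rough-in = 0; EF_Plumbing rough-in = 15
ES_HVAC install = 0; EF_HVAC install = 14
ES_Insulation = max(EF_Plumbing rough-in=15, EF_HVAC install=14) = 15; EF_Insulation = 15+4 = 19
ES_Drywall = max(EF_Plumbing rough-in=15, EF_HVAC install=14) = 15; EF_Drywall = 15+7 = 22
ES_Painting = 14; EF_Painting = 14+10 = 24
ES_Flooring = 15; EF_Flooring = 15+10 = 25
ES_Trim work = 11; EF_Trim work = 11+6 = 17
ES_Final inspection = max(EF_Electrical rough-in=2, EF_Insulation=19, EF_Drywall=22, EF_Painting=24, EF_Flooring=25, EF_Trim work=17) = 25; EF_Final inspection = 25+7 = 32
Expected project duration μ = 32 days. Critical path: Plumbing rough-in → Flooring → Final inspection.

Variance along critical path = 4.000 + 1.778 + 1.000 = 6.778; σ = √6.778 = 2.603 days.
Z = (36 − 32) / 2.603 = 1.536
P(T ≤ 36) = Φ(1.536) ≈ 0.938

0.938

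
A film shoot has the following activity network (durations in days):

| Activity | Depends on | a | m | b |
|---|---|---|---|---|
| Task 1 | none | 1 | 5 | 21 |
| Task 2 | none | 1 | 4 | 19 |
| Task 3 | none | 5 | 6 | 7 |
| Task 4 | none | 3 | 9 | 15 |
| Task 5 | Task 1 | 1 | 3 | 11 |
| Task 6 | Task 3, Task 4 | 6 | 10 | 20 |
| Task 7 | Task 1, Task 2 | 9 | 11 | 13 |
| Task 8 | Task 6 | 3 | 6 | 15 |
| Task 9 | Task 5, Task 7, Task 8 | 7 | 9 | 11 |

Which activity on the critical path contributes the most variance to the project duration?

te_Task 1 = (1 + 4·5 + 21)/6 = 42/6 = 7; σ²_Task 1 = ((21−1)/6)² = 11.111
te_Task 2 = (1 + 4·4 + 19)/6 = 36/6 = 6; σ²_Task 2 = ((19−1)/6)² = 9.000
te_Task 3 = (5 + 4·6 + 7)/6 = 36/6 = 6; σ²_Task 3 = ((7−5)/6)² = 0.111
te_Task 4 = (3 + 4·9 + 15)/6 = 54/6 = 9; σ²_Task 4 = ((15−3)/6)² = 4.000
te_Task 5 = (1 + 4·3 + 11)/6 = 24/6 = 4; σ²_Task 5 = ((11−1)/6)² = 2.778
te_Task 6 = (6 + 4·10 + 20)/6 = 66/6 = 11; σ²_Task 6 = ((20−6)/6)² = 5.444
te_Task 7 = (9 + 4·11 + 13)/6 = 66/6 = 11; σ²_Task 7 = ((13−9)/6)² = 0.444
te_Task 8 = (3 + 4·6 + 15)/6 = 42/6 = 7; σ²_Task 8 = ((15−3)/6)² = 4.000
te_Task 9 = (7 + 4·9 + 11)/6 = 54/6 = 9; σ²_Task 9 = ((11−7)/6)² = 0.444

Forward pass:
ES_Task 1 = 0; EF_Task 1 = 7
ES_Task 2 = 0; EF_Task 2 = 6
ES_Task 3 = 0; EF_Task 3 = 6
ES_Task 4 = 0; EF_Task 4 = 9
ES_Task 5 = 7; EF_Task 5 = 7+4 = 11
ES_Task 6 = max(EF_Task 3=6, EF_Task 4=9) = 9; EF_Task 6 = 9+11 = 20
ES_Task 7 = max(EF_Task 1=7, EF_Task 2=6) = 7; EF_Task 7 = 7+11 = 18
ES_Task 8 = 20; EF_Task 8 = 20+7 = 27
ES_Task 9 = max(EF_Task 5=11, EF_Task 7=18, EF_Task 8=27) = 27; EF_Task 9 = 27+9 = 36
Expected project duration μ = 36 days. Critical path: Task 4 → Task 6 → Task 8 → Task 9.

Variances on critical path: σ²_Task 4=4.000, σ²_Task 6=5.444, σ²_Task 8=4.000, σ²_Task 9=0.444.
Largest is σ²_Task 6 = 5.444.

Task 6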